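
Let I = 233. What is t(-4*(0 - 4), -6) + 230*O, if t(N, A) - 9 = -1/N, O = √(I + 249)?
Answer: 143/16 + 230*√482 ≈ 5058.5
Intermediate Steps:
O = √482 (O = √(233 + 249) = √482 ≈ 21.954)
t(N, A) = 9 - 1/N
t(-4*(0 - 4), -6) + 230*O = (9 - 1/((-4*(0 - 4)))) + 230*√482 = (9 - 1/((-4*(-4)))) + 230*√482 = (9 - 1/16) + 230*√482 = 143/16 + 230*√482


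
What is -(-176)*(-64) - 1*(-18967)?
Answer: 7703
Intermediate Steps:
-(-176)*(-64) - 1*(-18967) = -1*11264 + 18967 = -11264 + 18967 = 7703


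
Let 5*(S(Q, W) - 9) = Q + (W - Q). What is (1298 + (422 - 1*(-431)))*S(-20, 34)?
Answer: 169929/5 ≈ 33986.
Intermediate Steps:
S(Q, W) = 9 + W/5 (S(Q, W) = 9 + (Q + (W - Q))/5 = 9 + W/5)
(1298 + (422 - 1*(-431)))*S(-20, 34) = (1298 + (422 - 1*(-431)))*(9 + (1/5)*34) = (1298 + (422 + 431))*(9 + 34/5) = (1298 + 853)*(79/5) = 2151*(79/5) = 169929/5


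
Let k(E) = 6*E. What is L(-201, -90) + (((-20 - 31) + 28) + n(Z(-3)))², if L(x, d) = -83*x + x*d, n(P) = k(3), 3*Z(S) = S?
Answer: 34798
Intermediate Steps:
Z(S) = S/3
n(P) = 18 (n(P) = 6*3 = 18)
L(x, d) = -83*x + d*x
L(-201, -90) + (((-20 - 31) + 28) + n(Z(-3)))² = -201*(-83 - 90) + (((-20 - 31) + 28) + 18)² = -201*(-173) + ((-51 + 28) + 18)² = 34773 + (-23 + 18)² = 34773 + (-5)² = 34773 + 25 = 34798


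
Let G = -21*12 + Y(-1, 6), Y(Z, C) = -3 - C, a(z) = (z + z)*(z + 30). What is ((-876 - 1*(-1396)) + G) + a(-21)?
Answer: -119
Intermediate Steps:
a(z) = 2*z*(30 + z) (a(z) = (2*z)*(30 + z) = 2*z*(30 + z))
G = -261 (G = -21*12 + (-3 - 1*6) = -252 + (-3 - 6) = -252 - 9 = -261)
((-876 - 1*(-1396)) + G) + a(-21) = ((-876 - 1*(-1396)) - 261) + 2*(-21)*(30 - 21) = ((-876 + 1396) - 261) + 2*(-21)*9 = (520 - 261) - 378 = 259 - 378 = -119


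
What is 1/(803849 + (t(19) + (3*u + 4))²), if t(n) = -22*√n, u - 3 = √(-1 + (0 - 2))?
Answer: 1/(803849 + (13 - 22*√19 + 3*I*√3)²) ≈ 1.2335e-6 + 1.31e-9*I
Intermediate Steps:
u = 3 + I*√3 (u = 3 + √(-1 + (0 - 2)) = 3 + √(-1 - 2) = 3 + √(-3) = 3 + I*√3 ≈ 3.0 + 1.732*I)
1/(803849 + (t(19) + (3*u + 4))²) = 1/(803849 + (-22*√19 + (3*(3 + I*√3) + 4))²) = 1/(803849 + (-22*√19 + ((9 + 3*I*√3) + 4))²) = 1/(803849 + (-22*√19 + (13 + 3*I*√3))²) = 1/(803849 + (13 - 22*√19 + 3*I*√3)²)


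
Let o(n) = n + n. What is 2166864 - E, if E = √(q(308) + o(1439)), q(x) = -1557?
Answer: 2166864 - √1321 ≈ 2.1668e+6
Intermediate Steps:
o(n) = 2*n
E = √1321 (E = √(-1557 + 2*1439) = √(-1557 + 2878) = √1321 ≈ 36.346)
2166864 - E = 2166864 - √1321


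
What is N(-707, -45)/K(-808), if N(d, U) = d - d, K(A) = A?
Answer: 0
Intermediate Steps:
N(d, U) = 0
N(-707, -45)/K(-808) = 0/(-808) = 0*(-1/808) = 0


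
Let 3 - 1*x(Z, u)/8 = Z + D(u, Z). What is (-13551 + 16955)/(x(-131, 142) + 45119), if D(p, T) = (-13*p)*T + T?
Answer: -3404/1887369 ≈ -0.0018036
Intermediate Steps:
D(p, T) = T - 13*T*p (D(p, T) = -13*T*p + T = T - 13*T*p)
x(Z, u) = 24 - 8*Z - 8*Z*(1 - 13*u) (x(Z, u) = 24 - 8*(Z + Z*(1 - 13*u)) = 24 + (-8*Z - 8*Z*(1 - 13*u)) = 24 - 8*Z - 8*Z*(1 - 13*u))
(-13551 + 16955)/(x(-131, 142) + 45119) = (-13551 + 16955)/((24 - 16*(-131) + 104*(-131)*142) + 45119) = 3404/((24 + 2096 - 1934608) + 45119) = 3404/(-1932488 + 45119) = 3404/(-1887369) = 3404*(-1/1887369) = -3404/1887369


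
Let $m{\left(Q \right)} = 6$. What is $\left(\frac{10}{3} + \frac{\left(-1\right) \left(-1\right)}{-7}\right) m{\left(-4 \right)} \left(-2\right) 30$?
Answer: $- \frac{8040}{7} \approx -1148.6$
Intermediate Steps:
$\left(\frac{10}{3} + \frac{\left(-1\right) \left(-1\right)}{-7}\right) m{\left(-4 \right)} \left(-2\right) 30 = \left(\frac{10}{3} + \frac{\left(-1\right) \left(-1\right)}{-7}\right) 6 \left(-2\right) 30 = \left(10 \cdot \frac{1}{3} + 1 \left(- \frac{1}{7}\right)\right) \left(-12\right) 30 = \left(\frac{10}{3} - \frac{1}{7}\right) \left(-12\right) 30 = \frac{67}{21} \left(-12\right) 30 = \left(- \frac{268}{7}\right) 30 = - \frac{8040}{7}$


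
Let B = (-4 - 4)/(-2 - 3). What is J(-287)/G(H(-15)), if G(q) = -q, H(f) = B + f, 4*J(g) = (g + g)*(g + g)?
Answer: 411845/67 ≈ 6146.9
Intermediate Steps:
B = 8/5 (B = -8/(-5) = -8*(-⅕) = 8/5 ≈ 1.6000)
J(g) = g² (J(g) = ((g + g)*(g + g))/4 = ((2*g)*(2*g))/4 = (4*g²)/4 = g²)
H(f) = 8/5 + f
J(-287)/G(H(-15)) = (-287)²/((-(8/5 - 15))) = 82369/((-1*(-67/5))) = 82369/(67/5) = 82369*(5/67) = 411845/67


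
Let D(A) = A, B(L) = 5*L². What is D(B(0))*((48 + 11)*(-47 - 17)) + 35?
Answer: 35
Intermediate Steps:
D(B(0))*((48 + 11)*(-47 - 17)) + 35 = (5*0²)*((48 + 11)*(-47 - 17)) + 35 = (5*0)*(59*(-64)) + 35 = 0*(-3776) + 35 = 0 + 35 = 35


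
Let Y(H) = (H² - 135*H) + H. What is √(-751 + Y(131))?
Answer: 2*I*√286 ≈ 33.823*I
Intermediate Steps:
Y(H) = H² - 134*H
√(-751 + Y(131)) = √(-751 + 131*(-134 + 131)) = √(-751 + 131*(-3)) = √(-751 - 393) = √(-1144) = 2*I*√286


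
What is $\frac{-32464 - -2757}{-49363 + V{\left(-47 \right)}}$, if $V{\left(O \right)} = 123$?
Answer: $\frac{29707}{49240} \approx 0.60331$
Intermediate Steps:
$\frac{-32464 - -2757}{-49363 + V{\left(-47 \right)}} = \frac{-32464 - -2757}{-49363 + 123} = \frac{-32464 + \left(2850 - 93\right)}{-49240} = \left(-32464 + 2757\right) \left(- \frac{1}{49240}\right) = \left(-29707\right) \left(- \frac{1}{49240}\right) = \frac{29707}{49240}$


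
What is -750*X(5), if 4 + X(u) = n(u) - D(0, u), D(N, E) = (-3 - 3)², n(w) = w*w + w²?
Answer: -7500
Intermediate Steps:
n(w) = 2*w² (n(w) = w² + w² = 2*w²)
D(N, E) = 36 (D(N, E) = (-6)² = 36)
X(u) = -40 + 2*u² (X(u) = -4 + (2*u² - 1*36) = -4 + (2*u² - 36) = -4 + (-36 + 2*u²) = -40 + 2*u²)
-750*X(5) = -750*(-40 + 2*5²) = -750*(-40 + 2*25) = -750*(-40 + 50) = -750*10 = -7500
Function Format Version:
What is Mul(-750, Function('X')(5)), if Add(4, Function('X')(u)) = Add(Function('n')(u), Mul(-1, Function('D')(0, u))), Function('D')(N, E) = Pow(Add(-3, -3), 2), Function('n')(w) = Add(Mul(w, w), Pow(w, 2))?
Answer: -7500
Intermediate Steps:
Function('n')(w) = Mul(2, Pow(w, 2)) (Function('n')(w) = Add(Pow(w, 2), Pow(w, 2)) = Mul(2, Pow(w, 2)))
Function('D')(N, E) = 36 (Function('D')(N, E) = Pow(-6, 2) = 36)
Function('X')(u) = Add(-40, Mul(2, Pow(u, 2))) (Function('X')(u) = Add(-4, Add(Mul(2, Pow(u, 2)), Mul(-1, 36))) = Add(-4, Add(Mul(2, Pow(u, 2)), -36)) = Add(-4, Add(-36, Mul(2, Pow(u, 2)))) = Add(-40, Mul(2, Pow(u, 2))))
Mul(-750, Function('X')(5)) = Mul(-750, Add(-40, Mul(2, Pow(5, 2)))) = Mul(-750, Add(-40, Mul(2, 25))) = Mul(-750, Add(-40, 50)) = Mul(-750, 10) = -7500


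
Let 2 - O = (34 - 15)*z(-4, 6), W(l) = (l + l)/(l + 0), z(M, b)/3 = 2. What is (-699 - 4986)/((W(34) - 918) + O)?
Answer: 5685/1028 ≈ 5.5302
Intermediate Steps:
z(M, b) = 6 (z(M, b) = 3*2 = 6)
W(l) = 2 (W(l) = (2*l)/l = 2)
O = -112 (O = 2 - (34 - 15)*6 = 2 - 19*6 = 2 - 1*114 = 2 - 114 = -112)
(-699 - 4986)/((W(34) - 918) + O) = (-699 - 4986)/((2 - 918) - 112) = -5685/(-916 - 112) = -5685/(-1028) = -5685*(-1/1028) = 5685/1028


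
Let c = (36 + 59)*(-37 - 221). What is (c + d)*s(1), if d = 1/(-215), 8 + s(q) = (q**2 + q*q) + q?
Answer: 5269651/43 ≈ 1.2255e+5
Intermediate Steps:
s(q) = -8 + q + 2*q**2 (s(q) = -8 + ((q**2 + q*q) + q) = -8 + ((q**2 + q**2) + q) = -8 + (2*q**2 + q) = -8 + (q + 2*q**2) = -8 + q + 2*q**2)
d = -1/215 ≈ -0.0046512
c = -24510 (c = 95*(-258) = -24510)
(c + d)*s(1) = (-24510 - 1/215)*(-8 + 1 + 2*1**2) = -5269651*(-8 + 1 + 2*1)/215 = -5269651*(-8 + 1 + 2)/215 = -5269651/215*(-5) = 5269651/43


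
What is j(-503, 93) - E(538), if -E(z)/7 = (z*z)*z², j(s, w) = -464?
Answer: 586444803488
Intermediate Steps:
E(z) = -7*z⁴ (E(z) = -7*z*z*z² = -7*z²*z² = -7*z⁴)
j(-503, 93) - E(538) = -464 - (-7)*538⁴ = -464 - (-7)*83777829136 = -464 - 1*(-586444803952) = -464 + 586444803952 = 586444803488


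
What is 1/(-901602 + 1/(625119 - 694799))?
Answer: -69680/62823627361 ≈ -1.1091e-6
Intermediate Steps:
1/(-901602 + 1/(625119 - 694799)) = 1/(-901602 + 1/(-69680)) = 1/(-901602 - 1/69680) = 1/(-62823627361/69680) = -69680/62823627361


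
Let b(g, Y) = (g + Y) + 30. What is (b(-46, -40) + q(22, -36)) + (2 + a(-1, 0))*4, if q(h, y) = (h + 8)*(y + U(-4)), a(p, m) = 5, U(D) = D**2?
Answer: -628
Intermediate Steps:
b(g, Y) = 30 + Y + g (b(g, Y) = (Y + g) + 30 = 30 + Y + g)
q(h, y) = (8 + h)*(16 + y) (q(h, y) = (h + 8)*(y + (-4)**2) = (8 + h)*(y + 16) = (8 + h)*(16 + y))
(b(-46, -40) + q(22, -36)) + (2 + a(-1, 0))*4 = ((30 - 40 - 46) + (128 + 8*(-36) + 16*22 + 22*(-36))) + (2 + 5)*4 = (-56 + (128 - 288 + 352 - 792)) + 7*4 = (-56 - 600) + 28 = -656 + 28 = -628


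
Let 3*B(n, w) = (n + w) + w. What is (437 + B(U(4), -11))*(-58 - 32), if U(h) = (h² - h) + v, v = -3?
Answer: -38940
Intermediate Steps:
U(h) = -3 + h² - h (U(h) = (h² - h) - 3 = -3 + h² - h)
B(n, w) = n/3 + 2*w/3 (B(n, w) = ((n + w) + w)/3 = (n + 2*w)/3 = n/3 + 2*w/3)
(437 + B(U(4), -11))*(-58 - 32) = (437 + ((-3 + 4² - 1*4)/3 + (⅔)*(-11)))*(-58 - 32) = (437 + ((-3 + 16 - 4)/3 - 22/3))*(-90) = (437 + ((⅓)*9 - 22/3))*(-90) = (437 + (3 - 22/3))*(-90) = (437 - 13/3)*(-90) = (1298/3)*(-90) = -38940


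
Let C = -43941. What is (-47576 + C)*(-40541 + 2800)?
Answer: 3453943097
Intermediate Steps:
(-47576 + C)*(-40541 + 2800) = (-47576 - 43941)*(-40541 + 2800) = -91517*(-37741) = 3453943097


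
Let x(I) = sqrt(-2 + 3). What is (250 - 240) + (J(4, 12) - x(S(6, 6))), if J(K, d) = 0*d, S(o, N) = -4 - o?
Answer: 9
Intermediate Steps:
x(I) = 1 (x(I) = sqrt(1) = 1)
J(K, d) = 0
(250 - 240) + (J(4, 12) - x(S(6, 6))) = (250 - 240) + (0 - 1*1) = 10 + (0 - 1) = 10 - 1 = 9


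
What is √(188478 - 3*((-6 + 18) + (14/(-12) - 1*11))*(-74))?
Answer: √188441 ≈ 434.10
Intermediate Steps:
√(188478 - 3*((-6 + 18) + (14/(-12) - 1*11))*(-74)) = √(188478 - 3*(12 + (14*(-1/12) - 11))*(-74)) = √(188478 - 3*(12 + (-7/6 - 11))*(-74)) = √(188478 - 3*(12 - 73/6)*(-74)) = √(188478 - 3*(-⅙)*(-74)) = √(188478 + (½)*(-74)) = √(188478 - 37) = √188441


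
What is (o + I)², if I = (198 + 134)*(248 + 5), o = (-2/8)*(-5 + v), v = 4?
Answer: 112885920225/16 ≈ 7.0554e+9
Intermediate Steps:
o = ¼ (o = (-2/8)*(-5 + 4) = -2*⅛*(-1) = -¼*(-1) = ¼ ≈ 0.25000)
I = 83996 (I = 332*253 = 83996)
(o + I)² = (¼ + 83996)² = (335985/4)² = 112885920225/16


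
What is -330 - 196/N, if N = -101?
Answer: -33134/101 ≈ -328.06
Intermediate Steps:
-330 - 196/N = -330 - 196/(-101) = -330 - 196*(-1/101) = -330 + 196/101 = -33134/101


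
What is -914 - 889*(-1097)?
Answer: 974319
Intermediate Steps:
-914 - 889*(-1097) = -914 + 975233 = 974319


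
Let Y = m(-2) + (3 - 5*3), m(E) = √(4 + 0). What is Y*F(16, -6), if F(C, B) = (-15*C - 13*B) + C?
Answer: 1460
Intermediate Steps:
F(C, B) = -14*C - 13*B
m(E) = 2 (m(E) = √4 = 2)
Y = -10 (Y = 2 + (3 - 5*3) = 2 + (3 - 15) = 2 - 12 = -10)
Y*F(16, -6) = -10*(-14*16 - 13*(-6)) = -10*(-224 + 78) = -10*(-146) = 1460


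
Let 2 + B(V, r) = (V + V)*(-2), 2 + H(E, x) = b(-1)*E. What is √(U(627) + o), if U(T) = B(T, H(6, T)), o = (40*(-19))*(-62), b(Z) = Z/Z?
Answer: √44610 ≈ 211.21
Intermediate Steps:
b(Z) = 1
o = 47120 (o = -760*(-62) = 47120)
H(E, x) = -2 + E (H(E, x) = -2 + 1*E = -2 + E)
B(V, r) = -2 - 4*V (B(V, r) = -2 + (V + V)*(-2) = -2 + (2*V)*(-2) = -2 - 4*V)
U(T) = -2 - 4*T
√(U(627) + o) = √((-2 - 4*627) + 47120) = √((-2 - 2508) + 47120) = √(-2510 + 47120) = √44610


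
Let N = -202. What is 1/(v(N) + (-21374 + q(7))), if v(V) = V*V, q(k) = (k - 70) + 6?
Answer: 1/19373 ≈ 5.1618e-5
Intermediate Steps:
q(k) = -64 + k (q(k) = (-70 + k) + 6 = -64 + k)
v(V) = V²
1/(v(N) + (-21374 + q(7))) = 1/((-202)² + (-21374 + (-64 + 7))) = 1/(40804 + (-21374 - 57)) = 1/(40804 - 21431) = 1/19373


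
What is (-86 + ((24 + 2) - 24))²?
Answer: 7056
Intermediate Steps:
(-86 + ((24 + 2) - 24))² = (-86 + (26 - 24))² = (-86 + 2)² = (-84)² = 7056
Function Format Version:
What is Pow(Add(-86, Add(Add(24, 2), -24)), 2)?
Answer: 7056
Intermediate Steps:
Pow(Add(-86, Add(Add(24, 2), -24)), 2) = Pow(Add(-86, Add(26, -24)), 2) = Pow(Add(-86, 2), 2) = Pow(-84, 2) = 7056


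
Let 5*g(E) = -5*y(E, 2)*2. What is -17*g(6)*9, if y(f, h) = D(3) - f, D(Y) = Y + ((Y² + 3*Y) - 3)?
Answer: 3672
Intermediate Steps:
D(Y) = -3 + Y² + 4*Y (D(Y) = Y + (-3 + Y² + 3*Y) = -3 + Y² + 4*Y)
y(f, h) = 18 - f (y(f, h) = (-3 + 3² + 4*3) - f = (-3 + 9 + 12) - f = 18 - f)
g(E) = -36 + 2*E (g(E) = (-5*(18 - E)*2)/5 = ((-90 + 5*E)*2)/5 = (-180 + 10*E)/5 = -36 + 2*E)
-17*g(6)*9 = -17*(-36 + 2*6)*9 = -17*(-36 + 12)*9 = -17*(-24)*9 = 408*9 = 3672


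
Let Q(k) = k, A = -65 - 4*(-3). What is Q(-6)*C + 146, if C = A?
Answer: 464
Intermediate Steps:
A = -53 (A = -65 - 1*(-12) = -65 + 12 = -53)
C = -53
Q(-6)*C + 146 = -6*(-53) + 146 = 318 + 146 = 464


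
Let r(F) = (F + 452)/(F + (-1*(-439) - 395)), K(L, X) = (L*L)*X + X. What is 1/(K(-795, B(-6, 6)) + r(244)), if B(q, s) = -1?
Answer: -12/7584283 ≈ -1.5822e-6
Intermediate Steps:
K(L, X) = X + X*L² (K(L, X) = L²*X + X = X*L² + X = X + X*L²)
r(F) = (452 + F)/(44 + F) (r(F) = (452 + F)/(F + (439 - 395)) = (452 + F)/(F + 44) = (452 + F)/(44 + F))
1/(K(-795, B(-6, 6)) + r(244)) = 1/(-(1 + (-795)²) + (452 + 244)/(44 + 244)) = 1/(-(1 + 632025) + 696/288) = 1/(-1*632026 + (1/288)*696) = 1/(-632026 + 29/12) = 1/(-7584283/12) = -12/7584283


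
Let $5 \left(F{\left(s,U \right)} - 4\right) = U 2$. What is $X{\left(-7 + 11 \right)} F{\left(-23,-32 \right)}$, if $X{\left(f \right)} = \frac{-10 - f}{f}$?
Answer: $\frac{154}{5} \approx 30.8$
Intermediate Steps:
$F{\left(s,U \right)} = 4 + \frac{2 U}{5}$ ($F{\left(s,U \right)} = 4 + \frac{U 2}{5} = 4 + \frac{2 U}{5}$)
$X{\left(f \right)} = \frac{-10 - f}{f}$
$X{\left(-7 + 11 \right)} F{\left(-23,-32 \right)} = \frac{-10 - \left(-7 + 11\right)}{-7 + 11} \left(4 + \frac{2}{5} \left(-32\right)\right) = \frac{-10 - 4}{4} \left(4 - \frac{64}{5}\right) = \frac{-10 - 4}{4} \left(- \frac{44}{5}\right) = \frac{1}{4} \left(-14\right) \left(- \frac{44}{5}\right) = \left(- \frac{7}{2}\right) \left(- \frac{44}{5}\right) = \frac{154}{5}$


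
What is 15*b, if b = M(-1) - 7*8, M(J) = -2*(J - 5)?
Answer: -660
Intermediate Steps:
M(J) = 10 - 2*J (M(J) = -2*(-5 + J) = 10 - 2*J)
b = -44 (b = (10 - 2*(-1)) - 7*8 = (10 + 2) - 56 = 12 - 56 = -44)
15*b = 15*(-44) = -660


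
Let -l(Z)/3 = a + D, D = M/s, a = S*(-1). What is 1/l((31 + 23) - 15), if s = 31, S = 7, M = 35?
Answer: 31/546 ≈ 0.056777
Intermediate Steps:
a = -7 (a = 7*(-1) = -7)
D = 35/31 ≈ 1.1290
l(Z) = 546/31 (l(Z) = -3*(-7 + 35/31) = -3*(-182/31) = 546/31)
1/l((31 + 23) - 15) = 1/(546/31) = 31/546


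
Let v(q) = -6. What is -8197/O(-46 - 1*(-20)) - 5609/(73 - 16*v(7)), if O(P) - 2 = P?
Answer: 1250677/4056 ≈ 308.35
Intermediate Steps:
O(P) = 2 + P
-8197/O(-46 - 1*(-20)) - 5609/(73 - 16*v(7)) = -8197/(2 + (-46 - 1*(-20))) - 5609/(73 - 16*(-6)) = -8197/(2 + (-46 + 20)) - 5609/(73 + 96) = -8197/(2 - 26) - 5609/169 = -8197/(-24) - 5609*1/169 = -8197*(-1/24) - 5609/169 = 8197/24 - 5609/169 = 1250677/4056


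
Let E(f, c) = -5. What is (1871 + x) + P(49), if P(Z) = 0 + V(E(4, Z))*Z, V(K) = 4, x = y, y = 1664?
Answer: 3731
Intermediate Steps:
x = 1664
P(Z) = 4*Z (P(Z) = 0 + 4*Z = 4*Z)
(1871 + x) + P(49) = (1871 + 1664) + 4*49 = 3535 + 196 = 3731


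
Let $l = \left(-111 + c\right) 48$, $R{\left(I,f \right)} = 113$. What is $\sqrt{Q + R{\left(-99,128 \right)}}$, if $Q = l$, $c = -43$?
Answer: $i \sqrt{7279} \approx 85.317 i$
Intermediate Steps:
$l = -7392$ ($l = \left(-111 - 43\right) 48 = \left(-154\right) 48 = -7392$)
$Q = -7392$
$\sqrt{Q + R{\left(-99,128 \right)}} = \sqrt{-7392 + 113} = \sqrt{-7279} = i \sqrt{7279}$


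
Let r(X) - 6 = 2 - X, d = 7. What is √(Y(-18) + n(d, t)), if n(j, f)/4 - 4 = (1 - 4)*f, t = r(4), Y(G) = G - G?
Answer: 4*I*√2 ≈ 5.6569*I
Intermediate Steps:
Y(G) = 0
r(X) = 8 - X (r(X) = 6 + (2 - X) = 8 - X)
t = 4 (t = 8 - 1*4 = 8 - 4 = 4)
n(j, f) = 16 - 12*f (n(j, f) = 16 + 4*((1 - 4)*f) = 16 + 4*(-3*f) = 16 - 12*f)
√(Y(-18) + n(d, t)) = √(0 + (16 - 12*4)) = √(0 + (16 - 48)) = √(0 - 32) = √(-32) = 4*I*√2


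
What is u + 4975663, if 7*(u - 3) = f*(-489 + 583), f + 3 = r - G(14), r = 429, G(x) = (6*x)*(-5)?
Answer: 34909186/7 ≈ 4.9870e+6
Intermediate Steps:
G(x) = -30*x
f = 846 (f = -3 + (429 - (-30)*14) = -3 + (429 - 1*(-420)) = -3 + (429 + 420) = -3 + 849 = 846)
u = 79545/7 (u = 3 + (846*(-489 + 583))/7 = 3 + (846*94)/7 = 3 + (⅐)*79524 = 3 + 79524/7 = 79545/7 ≈ 11364.)
u + 4975663 = 79545/7 + 4975663 = 34909186/7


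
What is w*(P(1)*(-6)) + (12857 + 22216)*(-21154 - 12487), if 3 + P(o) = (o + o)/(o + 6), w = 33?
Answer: -8259231789/7 ≈ -1.1799e+9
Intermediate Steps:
P(o) = -3 + 2*o/(6 + o) (P(o) = -3 + (o + o)/(o + 6) = -3 + (2*o)/(6 + o) = -3 + 2*o/(6 + o))
w*(P(1)*(-6)) + (12857 + 22216)*(-21154 - 12487) = 33*(((-18 - 1*1)/(6 + 1))*(-6)) + (12857 + 22216)*(-21154 - 12487) = 33*(((-18 - 1)/7)*(-6)) + 35073*(-33641) = 33*(((1/7)*(-19))*(-6)) - 1179890793 = 33*(-19/7*(-6)) - 1179890793 = 33*(114/7) - 1179890793 = 3762/7 - 1179890793 = -8259231789/7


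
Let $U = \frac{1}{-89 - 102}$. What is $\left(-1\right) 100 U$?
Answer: $\frac{100}{191} \approx 0.52356$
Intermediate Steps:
$U = - \frac{1}{191}$ ($U = \frac{1}{-191} = - \frac{1}{191} \approx -0.0052356$)
$\left(-1\right) 100 U = \left(-1\right) 100 \left(- \frac{1}{191}\right) = \left(-100\right) \left(- \frac{1}{191}\right) = \frac{100}{191}$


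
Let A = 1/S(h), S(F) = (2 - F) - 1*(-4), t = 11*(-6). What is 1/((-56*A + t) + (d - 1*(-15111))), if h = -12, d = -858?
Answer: 9/127655 ≈ 7.0503e-5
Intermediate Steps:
t = -66
S(F) = 6 - F (S(F) = (2 - F) + 4 = 6 - F)
A = 1/18 (A = 1/(6 - 1*(-12)) = 1/(6 + 12) = 1/18 ≈ 0.055556)
1/((-56*A + t) + (d - 1*(-15111))) = 1/((-56*1/18 - 66) + (-858 - 1*(-15111))) = 1/((-28/9 - 66) + (-858 + 15111)) = 1/(-622/9 + 14253) = 1/(127655/9) = 9/127655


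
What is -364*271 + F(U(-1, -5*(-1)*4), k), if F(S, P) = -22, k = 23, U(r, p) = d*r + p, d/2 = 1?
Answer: -98666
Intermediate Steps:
d = 2 (d = 2*1 = 2)
U(r, p) = p + 2*r (U(r, p) = 2*r + p = p + 2*r)
-364*271 + F(U(-1, -5*(-1)*4), k) = -364*271 - 22 = -98644 - 22 = -98666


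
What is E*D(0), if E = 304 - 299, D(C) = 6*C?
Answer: 0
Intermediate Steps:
E = 5
E*D(0) = 5*(6*0) = 5*0 = 0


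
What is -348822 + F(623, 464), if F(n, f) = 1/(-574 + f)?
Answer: -38370421/110 ≈ -3.4882e+5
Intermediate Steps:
-348822 + F(623, 464) = -348822 + 1/(-574 + 464) = -348822 + 1/(-110) = -348822 - 1/110 = -38370421/110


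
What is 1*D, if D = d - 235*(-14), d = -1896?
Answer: 1394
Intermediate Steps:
D = 1394 (D = -1896 - 235*(-14) = -1896 + 3290 = 1394)
1*D = 1*1394 = 1394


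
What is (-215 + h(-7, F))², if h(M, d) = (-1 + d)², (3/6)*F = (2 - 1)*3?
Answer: 36100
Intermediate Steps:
F = 6 (F = 2*((2 - 1)*3) = 2*(1*3) = 2*3 = 6)
(-215 + h(-7, F))² = (-215 + (-1 + 6)²)² = (-215 + 5²)² = (-215 + 25)² = (-190)² = 36100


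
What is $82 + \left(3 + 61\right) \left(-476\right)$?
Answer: $-30382$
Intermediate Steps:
$82 + \left(3 + 61\right) \left(-476\right) = 82 + 64 \left(-476\right) = 82 - 30464 = -30382$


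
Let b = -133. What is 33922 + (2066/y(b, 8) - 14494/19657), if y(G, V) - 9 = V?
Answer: 11376045782/334169 ≈ 34043.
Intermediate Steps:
y(G, V) = 9 + V
33922 + (2066/y(b, 8) - 14494/19657) = 33922 + (2066/(9 + 8) - 14494/19657) = 33922 + (2066/17 - 14494*1/19657) = 33922 + (2066*(1/17) - 14494/19657) = 33922 + (2066/17 - 14494/19657) = 33922 + 40364964/334169 = 11376045782/334169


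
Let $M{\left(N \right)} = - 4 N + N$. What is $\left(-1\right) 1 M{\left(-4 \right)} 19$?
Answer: $-228$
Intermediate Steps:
$M{\left(N \right)} = - 3 N$
$\left(-1\right) 1 M{\left(-4 \right)} 19 = \left(-1\right) 1 \left(\left(-3\right) \left(-4\right)\right) 19 = \left(-1\right) 12 \cdot 19 = \left(-12\right) 19 = -228$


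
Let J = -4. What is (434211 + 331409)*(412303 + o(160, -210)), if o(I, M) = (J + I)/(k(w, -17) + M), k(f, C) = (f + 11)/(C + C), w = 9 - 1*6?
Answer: 1129140341145980/3577 ≈ 3.1567e+11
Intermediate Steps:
w = 3 (w = 9 - 6 = 3)
k(f, C) = (11 + f)/(2*C) (k(f, C) = (11 + f)/((2*C)) = (11 + f)*(1/(2*C)) = (11 + f)/(2*C))
o(I, M) = (-4 + I)/(-7/17 + M) (o(I, M) = (-4 + I)/((½)*(11 + 3)/(-17) + M) = (-4 + I)/((½)*(-1/17)*14 + M) = (-4 + I)/(-7/17 + M))
(434211 + 331409)*(412303 + o(160, -210)) = (434211 + 331409)*(412303 + 17*(-4 + 160)/(-7 + 17*(-210))) = 765620*(412303 + 17*156/(-7 - 3570)) = 765620*(412303 + 17*156/(-3577)) = 765620*(412303 + 17*(-1/3577)*156) = 765620*(412303 - 2652/3577) = 765620*(1474805179/3577) = 1129140341145980/3577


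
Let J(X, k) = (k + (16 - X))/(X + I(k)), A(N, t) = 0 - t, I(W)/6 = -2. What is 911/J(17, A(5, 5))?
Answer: -4555/6 ≈ -759.17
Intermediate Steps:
I(W) = -12 (I(W) = 6*(-2) = -12)
A(N, t) = -t
J(X, k) = (16 + k - X)/(-12 + X) (J(X, k) = (k + (16 - X))/(X - 12) = (16 + k - X)/(-12 + X))
911/J(17, A(5, 5)) = 911/(((16 - 1*5 - 1*17)/(-12 + 17))) = 911/(((16 - 5 - 17)/5)) = 911/(((1/5)*(-6))) = 911/(-6/5) = 911*(-5/6) = -4555/6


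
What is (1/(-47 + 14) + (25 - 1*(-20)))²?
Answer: 2202256/1089 ≈ 2022.3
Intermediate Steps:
(1/(-47 + 14) + (25 - 1*(-20)))² = (1/(-33) + (25 + 20))² = (-1/33 + 45)² = (1484/33)² = 2202256/1089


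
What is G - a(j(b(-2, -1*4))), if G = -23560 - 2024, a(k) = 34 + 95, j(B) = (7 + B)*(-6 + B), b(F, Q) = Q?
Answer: -25713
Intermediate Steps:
j(B) = (-6 + B)*(7 + B)
a(k) = 129
G = -25584
G - a(j(b(-2, -1*4))) = -25584 - 1*129 = -25584 - 129 = -25713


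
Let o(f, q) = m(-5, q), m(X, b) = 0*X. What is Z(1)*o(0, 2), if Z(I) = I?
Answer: 0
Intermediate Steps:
m(X, b) = 0
o(f, q) = 0
Z(1)*o(0, 2) = 1*0 = 0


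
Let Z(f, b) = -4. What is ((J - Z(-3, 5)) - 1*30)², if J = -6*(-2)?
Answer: 196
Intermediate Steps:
J = 12
((J - Z(-3, 5)) - 1*30)² = ((12 - 1*(-4)) - 1*30)² = ((12 + 4) - 30)² = (16 - 30)² = (-14)² = 196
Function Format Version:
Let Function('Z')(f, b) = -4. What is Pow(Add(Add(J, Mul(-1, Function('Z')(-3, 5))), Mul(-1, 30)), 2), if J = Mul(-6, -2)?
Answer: 196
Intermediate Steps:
J = 12
Pow(Add(Add(J, Mul(-1, Function('Z')(-3, 5))), Mul(-1, 30)), 2) = Pow(Add(Add(12, Mul(-1, -4)), Mul(-1, 30)), 2) = Pow(Add(Add(12, 4), -30), 2) = Pow(Add(16, -30), 2) = Pow(-14, 2) = 196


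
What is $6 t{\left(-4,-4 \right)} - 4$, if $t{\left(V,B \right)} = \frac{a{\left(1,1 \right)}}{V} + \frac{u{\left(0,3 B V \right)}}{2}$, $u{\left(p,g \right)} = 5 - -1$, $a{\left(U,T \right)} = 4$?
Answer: $8$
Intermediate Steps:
$u{\left(p,g \right)} = 6$ ($u{\left(p,g \right)} = 5 + 1 = 6$)
$t{\left(V,B \right)} = 3 + \frac{4}{V}$ ($t{\left(V,B \right)} = \frac{4}{V} + \frac{6}{2} = \frac{4}{V} + 6 \cdot \frac{1}{2} = \frac{4}{V} + 3 = 3 + \frac{4}{V}$)
$6 t{\left(-4,-4 \right)} - 4 = 6 \left(3 + \frac{4}{-4}\right) - 4 = 6 \left(3 + 4 \left(- \frac{1}{4}\right)\right) - 4 = 6 \left(3 - 1\right) - 4 = 6 \cdot 2 - 4 = 12 - 4 = 8$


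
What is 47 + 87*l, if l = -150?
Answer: -13003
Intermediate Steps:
47 + 87*l = 47 + 87*(-150) = 47 - 13050 = -13003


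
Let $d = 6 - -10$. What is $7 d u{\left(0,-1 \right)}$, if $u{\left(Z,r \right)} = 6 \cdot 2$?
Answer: $1344$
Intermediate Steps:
$d = 16$ ($d = 6 + 10 = 16$)
$u{\left(Z,r \right)} = 12$
$7 d u{\left(0,-1 \right)} = 7 \cdot 16 \cdot 12 = 112 \cdot 12 = 1344$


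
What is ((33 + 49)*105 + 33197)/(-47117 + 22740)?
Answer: -41807/24377 ≈ -1.7150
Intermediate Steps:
((33 + 49)*105 + 33197)/(-47117 + 22740) = (82*105 + 33197)/(-24377) = (8610 + 33197)*(-1/24377) = 41807*(-1/24377) = -41807/24377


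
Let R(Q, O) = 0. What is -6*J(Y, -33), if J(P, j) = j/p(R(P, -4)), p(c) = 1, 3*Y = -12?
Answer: 198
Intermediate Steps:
Y = -4 (Y = (⅓)*(-12) = -4)
J(P, j) = j (J(P, j) = j/1 = j*1 = j)
-6*J(Y, -33) = -6*(-33) = 198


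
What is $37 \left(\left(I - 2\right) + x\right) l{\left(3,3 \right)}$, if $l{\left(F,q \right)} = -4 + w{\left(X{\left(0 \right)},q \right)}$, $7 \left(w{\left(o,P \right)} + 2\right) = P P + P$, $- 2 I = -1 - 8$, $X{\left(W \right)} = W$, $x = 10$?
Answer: $- \frac{13875}{7} \approx -1982.1$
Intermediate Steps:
$I = \frac{9}{2}$ ($I = - \frac{-1 - 8}{2} = \left(- \frac{1}{2}\right) \left(-9\right) = \frac{9}{2} \approx 4.5$)
$w{\left(o,P \right)} = -2 + \frac{P}{7} + \frac{P^{2}}{7}$ ($w{\left(o,P \right)} = -2 + \frac{P P + P}{7} = -2 + \frac{P^{2} + P}{7} = -2 + \frac{P + P^{2}}{7} = -2 + \left(\frac{P}{7} + \frac{P^{2}}{7}\right) = -2 + \frac{P}{7} + \frac{P^{2}}{7}$)
$l{\left(F,q \right)} = -6 + \frac{q}{7} + \frac{q^{2}}{7}$ ($l{\left(F,q \right)} = -4 + \left(-2 + \frac{q}{7} + \frac{q^{2}}{7}\right) = -6 + \frac{q}{7} + \frac{q^{2}}{7}$)
$37 \left(\left(I - 2\right) + x\right) l{\left(3,3 \right)} = 37 \left(\left(\frac{9}{2} - 2\right) + 10\right) \left(-6 + \frac{1}{7} \cdot 3 + \frac{3^{2}}{7}\right) = 37 \left(\frac{5}{2} + 10\right) \left(-6 + \frac{3}{7} + \frac{1}{7} \cdot 9\right) = 37 \cdot \frac{25}{2} \left(-6 + \frac{3}{7} + \frac{9}{7}\right) = \frac{925}{2} \left(- \frac{30}{7}\right) = - \frac{13875}{7}$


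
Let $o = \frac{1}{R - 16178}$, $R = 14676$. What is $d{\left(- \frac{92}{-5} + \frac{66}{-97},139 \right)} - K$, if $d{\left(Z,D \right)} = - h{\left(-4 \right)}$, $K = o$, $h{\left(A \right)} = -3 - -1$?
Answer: $\frac{3005}{1502} \approx 2.0007$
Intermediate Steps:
$h{\left(A \right)} = -2$ ($h{\left(A \right)} = -3 + 1 = -2$)
$o = - \frac{1}{1502}$ ($o = \frac{1}{14676 - 16178} = \frac{1}{-1502} = - \frac{1}{1502} \approx -0.00066578$)
$K = - \frac{1}{1502} \approx -0.00066578$
$d{\left(Z,D \right)} = 2$ ($d{\left(Z,D \right)} = \left(-1\right) \left(-2\right) = 2$)
$d{\left(- \frac{92}{-5} + \frac{66}{-97},139 \right)} - K = 2 - - \frac{1}{1502} = 2 + \frac{1}{1502} = \frac{3005}{1502}$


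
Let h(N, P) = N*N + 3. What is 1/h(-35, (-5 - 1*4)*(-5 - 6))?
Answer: 1/1228 ≈ 0.00081433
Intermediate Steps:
h(N, P) = 3 + N² (h(N, P) = N² + 3 = 3 + N²)
1/h(-35, (-5 - 1*4)*(-5 - 6)) = 1/(3 + (-35)²) = 1/(3 + 1225) = 1/1228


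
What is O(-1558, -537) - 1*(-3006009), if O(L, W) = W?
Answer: 3005472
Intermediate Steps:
O(-1558, -537) - 1*(-3006009) = -537 - 1*(-3006009) = -537 + 3006009 = 3005472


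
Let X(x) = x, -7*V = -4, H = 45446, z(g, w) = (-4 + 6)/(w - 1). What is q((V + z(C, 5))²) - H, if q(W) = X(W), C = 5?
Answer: -8907191/196 ≈ -45445.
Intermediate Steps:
z(g, w) = 2/(-1 + w)
V = 4/7 (V = -⅐*(-4) = 4/7 ≈ 0.57143)
q(W) = W
q((V + z(C, 5))²) - H = (4/7 + 2/(-1 + 5))² - 1*45446 = (4/7 + 2/4)² - 45446 = (4/7 + 2*(¼))² - 45446 = (4/7 + ½)² - 45446 = (15/14)² - 45446 = 225/196 - 45446 = -8907191/196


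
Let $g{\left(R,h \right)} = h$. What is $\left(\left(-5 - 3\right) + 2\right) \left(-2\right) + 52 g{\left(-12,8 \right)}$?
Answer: $428$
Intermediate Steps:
$\left(\left(-5 - 3\right) + 2\right) \left(-2\right) + 52 g{\left(-12,8 \right)} = \left(\left(-5 - 3\right) + 2\right) \left(-2\right) + 52 \cdot 8 = \left(-8 + 2\right) \left(-2\right) + 416 = \left(-6\right) \left(-2\right) + 416 = 12 + 416 = 428$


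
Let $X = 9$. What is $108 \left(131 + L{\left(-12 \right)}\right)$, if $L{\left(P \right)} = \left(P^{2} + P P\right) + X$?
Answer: $46224$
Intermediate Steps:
$L{\left(P \right)} = 9 + 2 P^{2}$ ($L{\left(P \right)} = \left(P^{2} + P P\right) + 9 = \left(P^{2} + P^{2}\right) + 9 = 2 P^{2} + 9 = 9 + 2 P^{2}$)
$108 \left(131 + L{\left(-12 \right)}\right) = 108 \left(131 + \left(9 + 2 \left(-12\right)^{2}\right)\right) = 108 \left(131 + \left(9 + 2 \cdot 144\right)\right) = 108 \left(131 + \left(9 + 288\right)\right) = 108 \left(131 + 297\right) = 108 \cdot 428 = 46224$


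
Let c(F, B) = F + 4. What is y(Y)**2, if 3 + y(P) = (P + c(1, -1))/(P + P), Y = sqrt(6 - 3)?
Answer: 25/3 - 25*sqrt(3)/6 ≈ 1.1165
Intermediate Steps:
Y = sqrt(3) ≈ 1.7320
c(F, B) = 4 + F
y(P) = -3 + (5 + P)/(2*P) (y(P) = -3 + (P + (4 + 1))/(P + P) = -3 + (P + 5)/((2*P)) = -3 + (5 + P)*(1/(2*P)) = -3 + (5 + P)/(2*P))
y(Y)**2 = (5*(1 - sqrt(3))/(2*(sqrt(3))))**2 = (5*(sqrt(3)/3)*(1 - sqrt(3))/2)**2 = (5*sqrt(3)*(1 - sqrt(3))/6)**2 = 25*(1 - sqrt(3))**2/12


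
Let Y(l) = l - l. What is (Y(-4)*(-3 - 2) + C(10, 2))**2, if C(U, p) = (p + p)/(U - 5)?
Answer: 16/25 ≈ 0.64000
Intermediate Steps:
Y(l) = 0
C(U, p) = 2*p/(-5 + U) (C(U, p) = (2*p)/(-5 + U) = 2*p/(-5 + U))
(Y(-4)*(-3 - 2) + C(10, 2))**2 = (0*(-3 - 2) + 2*2/(-5 + 10))**2 = (0*(-5) + 2*2/5)**2 = (0 + 2*2*(1/5))**2 = (0 + 4/5)**2 = (4/5)**2 = 16/25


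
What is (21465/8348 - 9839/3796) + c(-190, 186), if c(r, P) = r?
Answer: -376347897/1980563 ≈ -190.02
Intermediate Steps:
(21465/8348 - 9839/3796) + c(-190, 186) = (21465/8348 - 9839/3796) - 190 = -40927/1980563 - 190 = -376347897/1980563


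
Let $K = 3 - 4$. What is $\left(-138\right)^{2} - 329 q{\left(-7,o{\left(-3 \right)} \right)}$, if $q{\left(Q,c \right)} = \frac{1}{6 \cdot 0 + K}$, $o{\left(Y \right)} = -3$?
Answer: $19373$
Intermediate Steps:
$K = -1$ ($K = 3 - 4 = -1$)
$q{\left(Q,c \right)} = -1$ ($q{\left(Q,c \right)} = \frac{1}{6 \cdot 0 - 1} = \frac{1}{0 - 1} = \frac{1}{-1} = -1$)
$\left(-138\right)^{2} - 329 q{\left(-7,o{\left(-3 \right)} \right)} = \left(-138\right)^{2} - 329 \left(-1\right) = 19044 - -329 = 19044 + 329 = 19373$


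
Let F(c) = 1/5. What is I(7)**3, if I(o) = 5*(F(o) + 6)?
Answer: 29791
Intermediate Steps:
F(c) = 1/5
I(o) = 31 (I(o) = 5*(1/5 + 6) = 5*(31/5) = 31)
I(7)**3 = 31**3 = 29791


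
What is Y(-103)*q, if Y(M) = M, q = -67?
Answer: 6901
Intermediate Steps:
Y(-103)*q = -103*(-67) = 6901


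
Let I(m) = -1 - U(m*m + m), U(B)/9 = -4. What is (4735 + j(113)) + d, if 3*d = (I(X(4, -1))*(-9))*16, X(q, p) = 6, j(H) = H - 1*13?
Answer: 3155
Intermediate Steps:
j(H) = -13 + H (j(H) = H - 13 = -13 + H)
U(B) = -36 (U(B) = 9*(-4) = -36)
I(m) = 35 (I(m) = -1 - 1*(-36) = -1 + 36 = 35)
d = -1680 (d = ((35*(-9))*16)/3 = (-315*16)/3 = (⅓)*(-5040) = -1680)
(4735 + j(113)) + d = (4735 + (-13 + 113)) - 1680 = (4735 + 100) - 1680 = 4835 - 1680 = 3155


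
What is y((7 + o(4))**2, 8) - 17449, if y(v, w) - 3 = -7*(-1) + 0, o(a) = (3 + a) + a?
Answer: -17439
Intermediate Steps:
o(a) = 3 + 2*a
y(v, w) = 10 (y(v, w) = 3 + (-7*(-1) + 0) = 3 + (7 + 0) = 3 + 7 = 10)
y((7 + o(4))**2, 8) - 17449 = 10 - 17449 = -17439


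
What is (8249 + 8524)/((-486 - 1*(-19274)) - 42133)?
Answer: -16773/23345 ≈ -0.71848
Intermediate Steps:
(8249 + 8524)/((-486 - 1*(-19274)) - 42133) = 16773/((-486 + 19274) - 42133) = 16773/(18788 - 42133) = 16773/(-23345) = 16773*(-1/23345) = -16773/23345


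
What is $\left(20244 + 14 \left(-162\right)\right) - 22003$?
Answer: $-4027$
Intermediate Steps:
$\left(20244 + 14 \left(-162\right)\right) - 22003 = \left(20244 - 2268\right) - 22003 = 17976 - 22003 = -4027$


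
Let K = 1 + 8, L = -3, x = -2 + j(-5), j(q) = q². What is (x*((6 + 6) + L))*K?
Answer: 1863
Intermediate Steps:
x = 23 (x = -2 + (-5)² = -2 + 25 = 23)
K = 9
(x*((6 + 6) + L))*K = (23*((6 + 6) - 3))*9 = (23*(12 - 3))*9 = (23*9)*9 = 207*9 = 1863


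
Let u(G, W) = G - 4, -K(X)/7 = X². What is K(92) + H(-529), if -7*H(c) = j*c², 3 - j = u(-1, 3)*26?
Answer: -5376227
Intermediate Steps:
K(X) = -7*X²
u(G, W) = -4 + G
j = 133 (j = 3 - (-4 - 1)*26 = 3 - (-5)*26 = 3 - 1*(-130) = 3 + 130 = 133)
H(c) = -19*c²
K(92) + H(-529) = -7*92² - 19*(-529)² = -7*8464 - 19*279841 = -59248 - 5316979 = -5376227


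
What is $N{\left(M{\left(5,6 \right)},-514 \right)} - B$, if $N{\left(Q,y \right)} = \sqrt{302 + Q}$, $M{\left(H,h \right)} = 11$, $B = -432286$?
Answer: $432286 + \sqrt{313} \approx 4.323 \cdot 10^{5}$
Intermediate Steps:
$N{\left(M{\left(5,6 \right)},-514 \right)} - B = \sqrt{302 + 11} - -432286 = \sqrt{313} + 432286 = 432286 + \sqrt{313}$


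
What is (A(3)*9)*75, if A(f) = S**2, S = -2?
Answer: 2700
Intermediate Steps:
A(f) = 4 (A(f) = (-2)**2 = 4)
(A(3)*9)*75 = (4*9)*75 = 36*75 = 2700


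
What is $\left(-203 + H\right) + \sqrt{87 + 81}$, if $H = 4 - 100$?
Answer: $-299 + 2 \sqrt{42} \approx -286.04$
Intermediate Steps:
$H = -96$
$\left(-203 + H\right) + \sqrt{87 + 81} = \left(-203 - 96\right) + \sqrt{87 + 81} = -299 + \sqrt{168} = -299 + 2 \sqrt{42}$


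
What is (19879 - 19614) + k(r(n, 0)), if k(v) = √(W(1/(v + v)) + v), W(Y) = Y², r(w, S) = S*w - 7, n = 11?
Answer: 265 + I*√1371/14 ≈ 265.0 + 2.6448*I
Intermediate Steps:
r(w, S) = -7 + S*w
k(v) = √(v + 1/(4*v²)) (k(v) = √((1/(v + v))² + v) = √((1/(2*v))² + v) = √(1/(4*v²) + v) = √(v + 1/(4*v²)))
(19879 - 19614) + k(r(n, 0)) = (19879 - 19614) + √((-7 + 0*11)⁻² + 4*(-7 + 0*11))/2 = 265 + √((-7 + 0)⁻² + 4*(-7 + 0))/2 = 265 + √((-7)⁻² + 4*(-7))/2 = 265 + √(1/49 - 28)/2 = 265 + √(-1371/49)/2 = 265 + (I*√1371/7)/2 = 265 + I*√1371/14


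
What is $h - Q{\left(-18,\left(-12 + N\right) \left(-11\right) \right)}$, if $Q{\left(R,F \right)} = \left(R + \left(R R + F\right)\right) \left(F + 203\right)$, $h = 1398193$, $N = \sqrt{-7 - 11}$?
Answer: $1253641 + 25509 i \sqrt{2} \approx 1.2536 \cdot 10^{6} + 36075.0 i$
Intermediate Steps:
$N = 3 i \sqrt{2}$ ($N = \sqrt{-18} = 3 i \sqrt{2} \approx 4.2426 i$)
$Q{\left(R,F \right)} = \left(203 + F\right) \left(F + R + R^{2}\right)$ ($Q{\left(R,F \right)} = \left(R + \left(R^{2} + F\right)\right) \left(203 + F\right) = \left(R + \left(F + R^{2}\right)\right) \left(203 + F\right) = \left(F + R + R^{2}\right) \left(203 + F\right) = \left(203 + F\right) \left(F + R + R^{2}\right)$)
$h - Q{\left(-18,\left(-12 + N\right) \left(-11\right) \right)} = 1398193 - \left(\left(\left(-12 + 3 i \sqrt{2}\right) \left(-11\right)\right)^{2} + 203 \left(-12 + 3 i \sqrt{2}\right) \left(-11\right) + 203 \left(-18\right) + 203 \left(-18\right)^{2} + \left(-12 + 3 i \sqrt{2}\right) \left(-11\right) \left(-18\right) + \left(-12 + 3 i \sqrt{2}\right) \left(-11\right) \left(-18\right)^{2}\right) = 1398193 - \left(\left(132 - 33 i \sqrt{2}\right)^{2} + 203 \left(132 - 33 i \sqrt{2}\right) - 3654 + 203 \cdot 324 + \left(132 - 33 i \sqrt{2}\right) \left(-18\right) + \left(132 - 33 i \sqrt{2}\right) 324\right) = 1398193 - \left(\left(132 - 33 i \sqrt{2}\right)^{2} + \left(26796 - 6699 i \sqrt{2}\right) - 3654 + 65772 - \left(2376 - 594 i \sqrt{2}\right) + \left(42768 - 10692 i \sqrt{2}\right)\right) = 1398193 - \left(129306 + \left(132 - 33 i \sqrt{2}\right)^{2} - 16797 i \sqrt{2}\right) = 1268887 - \left(132 - 33 i \sqrt{2}\right)^{2} + 16797 i \sqrt{2}$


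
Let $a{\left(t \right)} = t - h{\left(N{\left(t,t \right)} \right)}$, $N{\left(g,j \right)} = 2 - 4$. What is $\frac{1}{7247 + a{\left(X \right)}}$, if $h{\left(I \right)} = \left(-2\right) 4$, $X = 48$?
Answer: $\frac{1}{7303} \approx 0.00013693$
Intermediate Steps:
$N{\left(g,j \right)} = -2$ ($N{\left(g,j \right)} = 2 - 4 = -2$)
$h{\left(I \right)} = -8$
$a{\left(t \right)} = 8 + t$ ($a{\left(t \right)} = t - -8 = t + 8 = 8 + t$)
$\frac{1}{7247 + a{\left(X \right)}} = \frac{1}{7247 + \left(8 + 48\right)} = \frac{1}{7247 + 56} = \frac{1}{7303}$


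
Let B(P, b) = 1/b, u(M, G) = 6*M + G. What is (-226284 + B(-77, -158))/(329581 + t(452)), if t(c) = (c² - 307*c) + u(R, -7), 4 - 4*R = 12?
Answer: -35752873/62426116 ≈ -0.57272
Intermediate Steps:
R = -2 (R = 1 - ¼*12 = 1 - 3 = -2)
u(M, G) = G + 6*M
t(c) = -19 + c² - 307*c (t(c) = (c² - 307*c) + (-7 + 6*(-2)) = (c² - 307*c) + (-7 - 12) = (c² - 307*c) - 19 = -19 + c² - 307*c)
(-226284 + B(-77, -158))/(329581 + t(452)) = (-226284 + 1/(-158))/(329581 + (-19 + 452² - 307*452)) = (-226284 - 1/158)/(329581 + (-19 + 204304 - 138764)) = -35752873/(158*(329581 + 65521)) = -35752873/158/395102 = -35752873/158*1/395102 = -35752873/62426116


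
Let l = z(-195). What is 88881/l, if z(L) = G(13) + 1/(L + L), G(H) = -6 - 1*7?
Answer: -34663590/5071 ≈ -6835.6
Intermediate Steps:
G(H) = -13 (G(H) = -6 - 7 = -13)
z(L) = -13 + 1/(2*L) (z(L) = -13 + 1/(L + L) = -13 + 1/(2*L))
l = -5071/390 (l = -13 + (1/2)/(-195) = -13 + (1/2)*(-1/195) = -13 - 1/390 = -5071/390 ≈ -13.003)
88881/l = 88881/(-5071/390) = 88881*(-390/5071) = -34663590/5071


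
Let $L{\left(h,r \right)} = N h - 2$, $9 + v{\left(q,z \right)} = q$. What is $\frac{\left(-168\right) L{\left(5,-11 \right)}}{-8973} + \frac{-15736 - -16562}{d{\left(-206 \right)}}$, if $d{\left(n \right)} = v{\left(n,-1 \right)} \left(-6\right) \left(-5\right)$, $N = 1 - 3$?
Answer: $- \frac{1134161}{3215325} \approx -0.35274$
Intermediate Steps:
$N = -2$ ($N = 1 - 3 = -2$)
$v{\left(q,z \right)} = -9 + q$
$L{\left(h,r \right)} = -2 - 2 h$ ($L{\left(h,r \right)} = - 2 h - 2 = -2 - 2 h$)
$d{\left(n \right)} = -270 + 30 n$ ($d{\left(n \right)} = \left(-9 + n\right) \left(-6\right) \left(-5\right) = \left(54 - 6 n\right) \left(-5\right) = -270 + 30 n$)
$\frac{\left(-168\right) L{\left(5,-11 \right)}}{-8973} + \frac{-15736 - -16562}{d{\left(-206 \right)}} = \frac{\left(-168\right) \left(-2 - 10\right)}{-8973} + \frac{-15736 - -16562}{-270 + 30 \left(-206\right)} = - 168 \left(-2 - 10\right) \left(- \frac{1}{8973}\right) + \frac{-15736 + 16562}{-270 - 6180} = \left(-168\right) \left(-12\right) \left(- \frac{1}{8973}\right) + \frac{826}{-6450} = 2016 \left(- \frac{1}{8973}\right) + 826 \left(- \frac{1}{6450}\right) = - \frac{224}{997} - \frac{413}{3225} = - \frac{1134161}{3215325}$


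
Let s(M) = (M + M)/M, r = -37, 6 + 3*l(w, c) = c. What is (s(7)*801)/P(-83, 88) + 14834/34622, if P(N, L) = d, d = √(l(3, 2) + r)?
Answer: 7417/17311 - 1602*I*√345/115 ≈ 0.42846 - 258.75*I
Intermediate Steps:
l(w, c) = -2 + c/3
s(M) = 2 (s(M) = (2*M)/M = 2)
d = I*√345/3 (d = √((-2 + (⅓)*2) - 37) = √((-2 + ⅔) - 37) = √(-4/3 - 37) = √(-115/3) = I*√345/3 ≈ 6.1914*I)
P(N, L) = I*√345/3
(s(7)*801)/P(-83, 88) + 14834/34622 = (2*801)/((I*√345/3)) + 14834/34622 = 1602*(-I*√345/115) + 14834*(1/34622) = -1602*I*√345/115 + 7417/17311 = 7417/17311 - 1602*I*√345/115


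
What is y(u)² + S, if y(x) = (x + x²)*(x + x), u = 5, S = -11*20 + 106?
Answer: 89886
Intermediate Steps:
S = -114 (S = -220 + 106 = -114)
y(x) = 2*x*(x + x²) (y(x) = (x + x²)*(2*x) = 2*x*(x + x²))
y(u)² + S = (2*5²*(1 + 5))² - 114 = (2*25*6)² - 114 = 300² - 114 = 90000 - 114 = 89886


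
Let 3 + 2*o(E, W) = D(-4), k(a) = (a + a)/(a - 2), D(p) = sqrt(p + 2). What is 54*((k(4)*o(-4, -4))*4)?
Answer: -1296 + 432*I*sqrt(2) ≈ -1296.0 + 610.94*I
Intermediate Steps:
D(p) = sqrt(2 + p)
k(a) = 2*a/(-2 + a) (k(a) = (2*a)/(-2 + a) = 2*a/(-2 + a))
o(E, W) = -3/2 + I*sqrt(2)/2 (o(E, W) = -3/2 + sqrt(2 - 4)/2 = -3/2 + sqrt(-2)/2 = -3/2 + (I*sqrt(2))/2 = -3/2 + I*sqrt(2)/2)
54*((k(4)*o(-4, -4))*4) = 54*(((2*4/(-2 + 4))*(-3/2 + I*sqrt(2)/2))*4) = 54*(((2*4/2)*(-3/2 + I*sqrt(2)/2))*4) = 54*(((2*4*(1/2))*(-3/2 + I*sqrt(2)/2))*4) = 54*((4*(-3/2 + I*sqrt(2)/2))*4) = 54*((-6 + 2*I*sqrt(2))*4) = 54*(-24 + 8*I*sqrt(2)) = -1296 + 432*I*sqrt(2)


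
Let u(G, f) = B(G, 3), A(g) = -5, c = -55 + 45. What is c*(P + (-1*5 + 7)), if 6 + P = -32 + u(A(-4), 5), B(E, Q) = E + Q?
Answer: 380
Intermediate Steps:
c = -10
u(G, f) = 3 + G (u(G, f) = G + 3 = 3 + G)
P = -40 (P = -6 + (-32 + (3 - 5)) = -6 + (-32 - 2) = -6 - 34 = -40)
c*(P + (-1*5 + 7)) = -10*(-40 + (-1*5 + 7)) = -10*(-40 + (-5 + 7)) = -10*(-40 + 2) = -10*(-38) = 380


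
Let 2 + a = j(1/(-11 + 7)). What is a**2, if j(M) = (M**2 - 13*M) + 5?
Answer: 10201/256 ≈ 39.848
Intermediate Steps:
j(M) = 5 + M**2 - 13*M
a = 101/16 (a = -2 + (5 + (1/(-11 + 7))**2 - 13/(-11 + 7)) = -2 + (5 + (1/(-4))**2 - 13/(-4)) = -2 + (5 + (-1/4)**2 - 13*(-1/4)) = -2 + (5 + 1/16 + 13/4) = -2 + 133/16 = 101/16 ≈ 6.3125)
a**2 = (101/16)**2 = 10201/256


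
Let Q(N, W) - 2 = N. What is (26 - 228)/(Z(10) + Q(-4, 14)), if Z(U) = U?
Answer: -101/4 ≈ -25.250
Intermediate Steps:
Q(N, W) = 2 + N
(26 - 228)/(Z(10) + Q(-4, 14)) = (26 - 228)/(10 + (2 - 4)) = -202/(10 - 2) = -202/8 = -202*⅛ = -101/4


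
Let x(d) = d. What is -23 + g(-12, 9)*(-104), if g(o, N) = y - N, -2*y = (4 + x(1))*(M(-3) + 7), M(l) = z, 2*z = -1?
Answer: 2603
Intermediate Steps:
z = -1/2 (z = (1/2)*(-1) = -1/2 ≈ -0.50000)
M(l) = -1/2
y = -65/4 (y = -(4 + 1)*(-1/2 + 7)/2 = -5*13/(2*2) = -1/2*65/2 = -65/4 ≈ -16.250)
g(o, N) = -65/4 - N
-23 + g(-12, 9)*(-104) = -23 + (-65/4 - 1*9)*(-104) = -23 + (-65/4 - 9)*(-104) = -23 - 101/4*(-104) = -23 + 2626 = 2603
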